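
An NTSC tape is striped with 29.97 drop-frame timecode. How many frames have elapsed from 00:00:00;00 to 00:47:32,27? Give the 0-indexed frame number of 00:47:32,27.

85501

Complete 10-minute blocks: 4, each 17982 frames → 71928.
Remaining 7 whole minutes in the current block: 1800 + 6 × 1798 = 12588 frames.
Within the current minute: 32 × 30 + 27 − 2 = 985 (labels ;00/;01 skipped at this minute). Total = 71928 + 12588 + 985 = 85501.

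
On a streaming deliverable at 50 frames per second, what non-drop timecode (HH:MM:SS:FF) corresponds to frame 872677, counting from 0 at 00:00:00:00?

872677 ÷ 50 = 17453 full seconds, remainder 27 frames.
17453 s = 4 h 50 min 53 s.
Timecode: 04:50:53:27.

04:50:53:27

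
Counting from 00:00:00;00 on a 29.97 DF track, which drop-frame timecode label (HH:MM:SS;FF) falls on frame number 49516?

Ten DF minutes hold 17982 frames, so frame 49516 lies in block 2 (frames 35964–53945) with 13552 frames into that block.
The block's first minute is 1800 frames and the rest 1798 each; 13552 frames reaches minute 7, so 2 × 18 + 7 × 2 = 50 labels have been skipped so far.
Adding those back, label number 49516 + 50 = 49566 at 30 labels/s is 1652 s + 6 f = 0 h 27 min 32 s frame 6, i.e. 00:27:32;06.

00:27:32;06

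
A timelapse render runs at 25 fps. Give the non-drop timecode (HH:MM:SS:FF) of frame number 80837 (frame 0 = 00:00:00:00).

00:53:53:12

80837 ÷ 25 = 3233 full seconds, remainder 12 frames.
3233 s = 0 h 53 min 53 s.
Timecode: 00:53:53:12.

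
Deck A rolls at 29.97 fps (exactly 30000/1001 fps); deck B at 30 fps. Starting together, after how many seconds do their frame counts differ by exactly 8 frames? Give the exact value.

The gap grows by |30 − 30000/1001| = 30/1001 frames per second.
Time for a 8-frame gap: 8 ÷ (30/1001) = 4004/15 s.

4004/15 seconds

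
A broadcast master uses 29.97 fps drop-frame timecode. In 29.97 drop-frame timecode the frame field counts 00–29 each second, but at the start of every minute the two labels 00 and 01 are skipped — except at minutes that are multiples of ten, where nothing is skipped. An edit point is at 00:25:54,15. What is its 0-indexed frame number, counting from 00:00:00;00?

46589

Complete 10-minute blocks: 2, each 17982 frames → 35964.
Remaining 5 whole minutes in the current block: 1800 + 4 × 1798 = 8992 frames.
Within the current minute: 54 × 30 + 15 − 2 = 1633 (labels ;00/;01 skipped at this minute). Total = 35964 + 8992 + 1633 = 46589.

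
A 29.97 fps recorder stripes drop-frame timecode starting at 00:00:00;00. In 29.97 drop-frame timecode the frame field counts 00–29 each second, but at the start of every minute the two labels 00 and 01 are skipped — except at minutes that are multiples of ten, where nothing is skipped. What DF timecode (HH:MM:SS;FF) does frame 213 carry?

00:00:07;03

Ten DF minutes hold 17982 frames, so frame 213 lies in block 0 (frames 0–17981) with 213 frames into that block.
The block's first minute is 1800 frames and the rest 1798 each; 213 frames reaches minute 0, so 0 × 18 + 0 × 2 = 0 labels have been skipped so far.
Adding those back, label number 213 + 0 = 213 at 30 labels/s is 7 s + 3 f = 0 h 0 min 7 s frame 3, i.e. 00:00:07;03.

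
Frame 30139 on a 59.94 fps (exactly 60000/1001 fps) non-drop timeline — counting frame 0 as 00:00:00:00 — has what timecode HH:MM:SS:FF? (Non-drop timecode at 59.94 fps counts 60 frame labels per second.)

00:08:22:19

30139 ÷ 60 = 502 full seconds, remainder 19 frames.
502 s = 0 h 8 min 22 s.
Timecode: 00:08:22:19.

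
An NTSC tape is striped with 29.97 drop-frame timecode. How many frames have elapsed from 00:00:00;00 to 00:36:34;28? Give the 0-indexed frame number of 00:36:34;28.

As if non-drop at 30 labels/s: (0 × 3600 + 36 × 60 + 34) × 30 + 28 = 65848.
Minute boundaries passed: 36; those not divisible by 10: 36 − 3 = 33; dropped labels = 2 × 33 = 66.
Actual frame index = 65848 − 66 = 65782.

65782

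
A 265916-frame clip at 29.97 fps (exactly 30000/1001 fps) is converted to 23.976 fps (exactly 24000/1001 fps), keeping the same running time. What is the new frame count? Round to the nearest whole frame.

212733 frames

Frames at target rate = 265916 × (24000/1001) / (30000/1001) = 1063664/5 ≈ 212732.800.
Nearest whole frame: 212733.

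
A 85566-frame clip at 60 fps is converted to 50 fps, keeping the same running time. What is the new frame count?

Target frames = source frames × (target rate / source rate) = 85566 × (50)/(60) = 85566 × 5/6 = 71305.

71305 frames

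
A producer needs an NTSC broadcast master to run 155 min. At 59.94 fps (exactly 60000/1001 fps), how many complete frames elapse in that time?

155 min = 9300 s.
Frames = 9300 × 60000/1001 = 558000000/1001 ≈ 557442.5574.
Complete frames: 557442.

557442 frames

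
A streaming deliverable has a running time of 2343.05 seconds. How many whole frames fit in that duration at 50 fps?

117152 frames

Frames = 2343.05 × 50 = 234305/2 ≈ 117152.5000.
Complete frames: 117152.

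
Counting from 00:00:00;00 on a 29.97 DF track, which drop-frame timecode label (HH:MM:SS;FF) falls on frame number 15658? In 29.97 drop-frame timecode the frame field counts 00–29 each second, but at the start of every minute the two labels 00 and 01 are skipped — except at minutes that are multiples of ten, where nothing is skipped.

Ten DF minutes hold 17982 frames, so frame 15658 lies in block 0 (frames 0–17981) with 15658 frames into that block.
The block's first minute is 1800 frames and the rest 1798 each; 15658 frames reaches minute 8, so 0 × 18 + 8 × 2 = 16 labels have been skipped so far.
Adding those back, label number 15658 + 16 = 15674 at 30 labels/s is 522 s + 14 f = 0 h 8 min 42 s frame 14, i.e. 00:08:42;14.

00:08:42;14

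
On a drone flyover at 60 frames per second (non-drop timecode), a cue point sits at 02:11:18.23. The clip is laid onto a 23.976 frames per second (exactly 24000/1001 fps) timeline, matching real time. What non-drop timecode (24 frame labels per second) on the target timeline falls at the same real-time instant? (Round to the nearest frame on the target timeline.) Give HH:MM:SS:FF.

Source frame index: (2×3600 + 11×60 + 18) × 60 + 23 = 472703.
Real time: 472703 / (60) = 472703/60 s.
Target frame: (472703/60) × (24000/1001) = 2455600/13 ≈ 188892.308 → 188892.
At 24 labels/s: frame 188892 → 02:11:10:12.

02:11:10:12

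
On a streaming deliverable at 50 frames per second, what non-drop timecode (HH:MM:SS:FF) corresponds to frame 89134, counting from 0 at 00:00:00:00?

00:29:42:34

89134 ÷ 50 = 1782 full seconds, remainder 34 frames.
1782 s = 0 h 29 min 42 s.
Timecode: 00:29:42:34.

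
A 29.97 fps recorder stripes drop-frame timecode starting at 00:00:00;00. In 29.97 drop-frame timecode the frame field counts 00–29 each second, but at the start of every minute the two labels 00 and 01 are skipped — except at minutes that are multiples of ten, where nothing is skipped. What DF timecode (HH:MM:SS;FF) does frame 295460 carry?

Ten DF minutes hold 17982 frames, so frame 295460 lies in block 16 (frames 287712–305693) with 7748 frames into that block.
The block's first minute is 1800 frames and the rest 1798 each; 7748 frames reaches minute 4, so 16 × 18 + 4 × 2 = 296 labels have been skipped so far.
Adding those back, label number 295460 + 296 = 295756 at 30 labels/s is 9858 s + 16 f = 2 h 44 min 18 s frame 16, i.e. 02:44:18;16.

02:44:18;16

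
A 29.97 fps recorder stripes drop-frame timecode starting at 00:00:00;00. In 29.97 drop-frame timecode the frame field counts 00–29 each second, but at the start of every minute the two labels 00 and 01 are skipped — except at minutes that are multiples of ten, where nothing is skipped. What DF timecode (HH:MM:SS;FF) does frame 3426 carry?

Each 10-minute DF block holds 10 × 60 × 30 − 9 × 2 = 17982 frames. 3426 ÷ 17982 → 0 full blocks, remainder 3426.
Within the partial block the first minute is 1800 frames and each further minute 1798, so 1 further minute boundary passed. Total skipped labels = 18 × 0 + 2 × 1 = 2.
Non-drop label index = 3426 + 2 = 3428; at 30 labels/s that is 00:01:54:08, i.e. DF 00:01:54;08.

00:01:54;08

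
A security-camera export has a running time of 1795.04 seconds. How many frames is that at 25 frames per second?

44876 frames

Frames = 1795.04 × 25 = 44876.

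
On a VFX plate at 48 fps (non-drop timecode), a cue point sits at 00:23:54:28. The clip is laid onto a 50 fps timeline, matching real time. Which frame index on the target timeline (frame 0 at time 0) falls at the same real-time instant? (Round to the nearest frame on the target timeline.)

frame 71729

Source frame index: (0×3600 + 23×60 + 54) × 48 + 28 = 68860.
Real time: 68860 / (48) = 17215/12 s.
Target frame: (17215/12) × (50) = 430375/6 ≈ 71729.167 → 71729.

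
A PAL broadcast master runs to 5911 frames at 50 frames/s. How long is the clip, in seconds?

118.22 seconds

Running time = 5911 / (50) = 118.22 s.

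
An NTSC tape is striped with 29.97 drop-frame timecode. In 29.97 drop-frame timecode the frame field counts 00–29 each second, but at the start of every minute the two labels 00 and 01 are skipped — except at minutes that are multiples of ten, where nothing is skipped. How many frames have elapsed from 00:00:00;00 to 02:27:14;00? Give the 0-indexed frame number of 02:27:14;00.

264754

Complete 10-minute blocks: 14, each 17982 frames → 251748.
Remaining 7 whole minutes in the current block: 1800 + 6 × 1798 = 12588 frames.
Within the current minute: 14 × 30 + 0 − 2 = 418 (labels ;00/;01 skipped at this minute). Total = 251748 + 12588 + 418 = 264754.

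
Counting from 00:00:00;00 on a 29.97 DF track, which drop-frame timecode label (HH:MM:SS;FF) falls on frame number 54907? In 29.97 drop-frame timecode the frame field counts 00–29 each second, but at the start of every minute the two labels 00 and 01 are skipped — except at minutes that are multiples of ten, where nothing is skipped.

00:30:32;01

Each 10-minute DF block holds 10 × 60 × 30 − 9 × 2 = 17982 frames. 54907 ÷ 17982 → 3 full blocks, remainder 961.
Within the partial block the first minute is 1800 frames and each further minute 1798, so 0 further minute boundaries passed. Total skipped labels = 18 × 3 + 2 × 0 = 54.
Non-drop label index = 54907 + 54 = 54961; at 30 labels/s that is 00:30:32:01, i.e. DF 00:30:32;01.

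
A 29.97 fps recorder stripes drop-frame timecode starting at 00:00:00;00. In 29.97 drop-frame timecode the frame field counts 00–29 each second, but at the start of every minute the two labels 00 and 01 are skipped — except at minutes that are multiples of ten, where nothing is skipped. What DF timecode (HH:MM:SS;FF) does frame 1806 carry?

Each 10-minute DF block holds 10 × 60 × 30 − 9 × 2 = 17982 frames. 1806 ÷ 17982 → 0 full blocks, remainder 1806.
Within the partial block the first minute is 1800 frames and each further minute 1798, so 1 further minute boundary passed. Total skipped labels = 18 × 0 + 2 × 1 = 2.
Non-drop label index = 1806 + 2 = 1808; at 30 labels/s that is 00:01:00:08, i.e. DF 00:01:00;08.

00:01:00;08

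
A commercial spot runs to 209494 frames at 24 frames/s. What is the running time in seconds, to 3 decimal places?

8728.917 seconds

Running time = 209494 × 1/24 = 104747/12 s ≈ 8728.917 s.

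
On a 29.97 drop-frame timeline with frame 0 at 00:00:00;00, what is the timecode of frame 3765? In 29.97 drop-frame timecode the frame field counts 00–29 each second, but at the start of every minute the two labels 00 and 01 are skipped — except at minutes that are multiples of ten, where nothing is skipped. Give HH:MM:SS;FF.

00:02:05;19

Each 10-minute DF block holds 10 × 60 × 30 − 9 × 2 = 17982 frames. 3765 ÷ 17982 → 0 full blocks, remainder 3765.
Within the partial block the first minute is 1800 frames and each further minute 1798, so 2 further minute boundaries passed. Total skipped labels = 18 × 0 + 2 × 2 = 4.
Non-drop label index = 3765 + 4 = 3769; at 30 labels/s that is 00:02:05:19, i.e. DF 00:02:05;19.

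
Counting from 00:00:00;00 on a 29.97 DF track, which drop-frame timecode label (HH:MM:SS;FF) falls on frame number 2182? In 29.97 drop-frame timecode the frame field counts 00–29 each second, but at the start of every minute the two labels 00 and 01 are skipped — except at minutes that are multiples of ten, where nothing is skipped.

Ten DF minutes hold 17982 frames, so frame 2182 lies in block 0 (frames 0–17981) with 2182 frames into that block.
The block's first minute is 1800 frames and the rest 1798 each; 2182 frames reaches minute 1, so 0 × 18 + 1 × 2 = 2 labels have been skipped so far.
Adding those back, label number 2182 + 2 = 2184 at 30 labels/s is 72 s + 24 f = 0 h 1 min 12 s frame 24, i.e. 00:01:12;24.

00:01:12;24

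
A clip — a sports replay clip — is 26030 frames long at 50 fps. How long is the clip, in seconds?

520.6 seconds

Running time = 26030 / (50) = 520.6 s.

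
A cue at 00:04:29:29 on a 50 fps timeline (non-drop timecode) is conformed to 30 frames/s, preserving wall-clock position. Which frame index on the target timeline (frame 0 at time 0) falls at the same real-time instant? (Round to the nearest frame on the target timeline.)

frame 8087

Source frame index: (0×3600 + 4×60 + 29) × 50 + 29 = 13479.
Real time: 13479 / (50) = 13479/50 s.
Target frame: (13479/50) × (30) = 40437/5 ≈ 8087.400 → 8087.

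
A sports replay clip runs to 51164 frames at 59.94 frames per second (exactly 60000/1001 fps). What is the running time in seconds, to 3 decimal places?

Running time = 51164 × 1001/60000 = 12803791/15000 s ≈ 853.586 s.

853.586 seconds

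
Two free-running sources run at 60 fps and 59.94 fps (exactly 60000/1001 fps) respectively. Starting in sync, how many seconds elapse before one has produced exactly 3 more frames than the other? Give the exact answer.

50.05 seconds

The gap grows by |60000/1001 − 60| = 60/1001 frames per second.
Time for a 3-frame gap: 3 ÷ (60/1001) = 50.05 s.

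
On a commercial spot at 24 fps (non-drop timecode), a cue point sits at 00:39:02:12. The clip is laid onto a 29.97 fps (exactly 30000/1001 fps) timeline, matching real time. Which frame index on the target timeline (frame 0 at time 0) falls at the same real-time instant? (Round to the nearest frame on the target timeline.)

Source frame index: (0×3600 + 39×60 + 2) × 24 + 12 = 56220.
Real time: 56220 / (24) = 4685/2 s.
Target frame: (4685/2) × (30000/1001) = 70275000/1001 ≈ 70204.795 → 70205.

frame 70205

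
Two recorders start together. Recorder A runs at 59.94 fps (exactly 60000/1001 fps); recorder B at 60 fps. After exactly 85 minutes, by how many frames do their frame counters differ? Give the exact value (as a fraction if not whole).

85 min = 5100 s.
A emits 60000/1001 × 5100 = 306000000/1001 frames; B emits 60 × 5100 = 306000.
Difference = 306000/1001 frames (≈ 305.6943); B is ahead of A.

306000/1001 frames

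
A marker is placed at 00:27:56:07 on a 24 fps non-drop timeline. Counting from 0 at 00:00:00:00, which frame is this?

40231

Total seconds to the label: (0 × 3600 + 27 × 60 + 56) = 1676.
Frame index = 1676 × 24 + 7 = 40231.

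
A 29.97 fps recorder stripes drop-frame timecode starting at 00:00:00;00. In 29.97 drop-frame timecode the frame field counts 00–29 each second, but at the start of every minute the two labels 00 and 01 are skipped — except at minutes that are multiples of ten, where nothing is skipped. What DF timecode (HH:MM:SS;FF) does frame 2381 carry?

00:01:19;13

Ten DF minutes hold 17982 frames, so frame 2381 lies in block 0 (frames 0–17981) with 2381 frames into that block.
The block's first minute is 1800 frames and the rest 1798 each; 2381 frames reaches minute 1, so 0 × 18 + 1 × 2 = 2 labels have been skipped so far.
Adding those back, label number 2381 + 2 = 2383 at 30 labels/s is 79 s + 13 f = 0 h 1 min 19 s frame 13, i.e. 00:01:19;13.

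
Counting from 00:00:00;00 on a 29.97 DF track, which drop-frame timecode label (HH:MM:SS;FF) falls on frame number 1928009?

Each 10-minute DF block holds 10 × 60 × 30 − 9 × 2 = 17982 frames. 1928009 ÷ 17982 → 107 full blocks, remainder 3935.
Within the partial block the first minute is 1800 frames and each further minute 1798, so 2 further minute boundaries passed. Total skipped labels = 18 × 107 + 2 × 2 = 1930.
Non-drop label index = 1928009 + 1930 = 1929939; at 30 labels/s that is 17:52:11:09, i.e. DF 17:52:11;09.

17:52:11;09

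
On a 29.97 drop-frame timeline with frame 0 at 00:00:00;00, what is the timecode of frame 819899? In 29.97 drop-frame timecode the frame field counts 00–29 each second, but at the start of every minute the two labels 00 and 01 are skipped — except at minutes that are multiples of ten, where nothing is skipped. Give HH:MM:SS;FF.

07:35:57;09

Each 10-minute DF block holds 10 × 60 × 30 − 9 × 2 = 17982 frames. 819899 ÷ 17982 → 45 full blocks, remainder 10709.
Within the partial block the first minute is 1800 frames and each further minute 1798, so 5 further minute boundaries passed. Total skipped labels = 18 × 45 + 2 × 5 = 820.
Non-drop label index = 819899 + 820 = 820719; at 30 labels/s that is 07:35:57:09, i.e. DF 07:35:57;09.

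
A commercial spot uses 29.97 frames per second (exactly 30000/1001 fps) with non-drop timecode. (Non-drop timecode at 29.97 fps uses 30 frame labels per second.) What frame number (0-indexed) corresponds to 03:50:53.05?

frame 415595

Total seconds to the label: (3 × 3600 + 50 × 60 + 53) = 13853.
Frame index = 13853 × 30 + 5 = 415595.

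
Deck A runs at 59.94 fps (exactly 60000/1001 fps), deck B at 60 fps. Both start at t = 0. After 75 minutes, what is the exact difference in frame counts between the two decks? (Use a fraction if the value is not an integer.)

75 min = 4500 s.
A emits 60000/1001 × 4500 = 270000000/1001 frames; B emits 60 × 4500 = 270000.
Difference = 270000/1001 frames (≈ 269.7303); B is ahead of A.

270000/1001 frames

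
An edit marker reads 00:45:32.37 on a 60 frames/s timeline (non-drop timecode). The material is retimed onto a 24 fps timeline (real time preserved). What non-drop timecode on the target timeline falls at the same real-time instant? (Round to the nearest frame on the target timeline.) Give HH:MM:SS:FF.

Source frame index: (0×3600 + 45×60 + 32) × 60 + 37 = 163957.
Real time: 163957 / (60) = 163957/60 s.
Target frame: (163957/60) × (24) = 327914/5 ≈ 65582.800 → 65583.
At 24 labels/s: frame 65583 → 00:45:32:15.

00:45:32:15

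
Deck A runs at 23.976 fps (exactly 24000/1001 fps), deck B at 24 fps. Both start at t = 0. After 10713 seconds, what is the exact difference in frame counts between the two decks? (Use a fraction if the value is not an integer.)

A emits 24000/1001 × 10713 = 257112000/1001 frames; B emits 24 × 10713 = 257112.
Difference = 257112/1001 frames (≈ 256.8551); B is ahead of A.

257112/1001 frames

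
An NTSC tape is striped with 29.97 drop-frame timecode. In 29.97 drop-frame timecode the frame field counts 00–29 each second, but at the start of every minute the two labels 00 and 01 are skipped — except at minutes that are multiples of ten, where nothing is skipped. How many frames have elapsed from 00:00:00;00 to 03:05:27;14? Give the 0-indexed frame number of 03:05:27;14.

Complete 10-minute blocks: 18, each 17982 frames → 323676.
Remaining 5 whole minutes in the current block: 1800 + 4 × 1798 = 8992 frames.
Within the current minute: 27 × 30 + 14 − 2 = 822 (labels ;00/;01 skipped at this minute). Total = 323676 + 8992 + 822 = 333490.

333490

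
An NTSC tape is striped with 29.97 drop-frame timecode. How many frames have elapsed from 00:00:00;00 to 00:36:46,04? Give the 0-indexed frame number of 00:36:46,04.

Complete 10-minute blocks: 3, each 17982 frames → 53946.
Remaining 6 whole minutes in the current block: 1800 + 5 × 1798 = 10790 frames.
Within the current minute: 46 × 30 + 4 − 2 = 1382 (labels ;00/;01 skipped at this minute). Total = 53946 + 10790 + 1382 = 66118.

66118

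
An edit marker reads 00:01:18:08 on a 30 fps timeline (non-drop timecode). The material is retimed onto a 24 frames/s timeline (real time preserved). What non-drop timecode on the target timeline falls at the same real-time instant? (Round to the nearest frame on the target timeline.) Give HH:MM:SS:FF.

Source frame index: (0×3600 + 1×60 + 18) × 30 + 8 = 2348.
Real time: 2348 / (30) = 1174/15 s.
Target frame: (1174/15) × (24) = 9392/5 ≈ 1878.400 → 1878.
At 24 labels/s: frame 1878 → 00:01:18:06.

00:01:18:06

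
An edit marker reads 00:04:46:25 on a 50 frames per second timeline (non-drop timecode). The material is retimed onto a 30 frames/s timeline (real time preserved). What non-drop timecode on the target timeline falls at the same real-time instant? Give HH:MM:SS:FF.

Source frame index: (0×3600 + 4×60 + 46) × 50 + 25 = 14325.
Real time: 14325 / (50) = 573/2 s.
Target frame: (573/2) × (30) = 8595.
At 30 labels/s: frame 8595 → 00:04:46:15.

00:04:46:15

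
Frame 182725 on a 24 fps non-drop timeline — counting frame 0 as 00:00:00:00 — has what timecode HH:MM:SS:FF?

02:06:53:13

182725 ÷ 24 = 7613 full seconds, remainder 13 frames.
7613 s = 2 h 6 min 53 s.
Timecode: 02:06:53:13.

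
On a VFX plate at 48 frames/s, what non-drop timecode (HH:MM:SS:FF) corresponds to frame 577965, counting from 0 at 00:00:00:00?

577965 ÷ 48 = 12040 full seconds, remainder 45 frames.
12040 s = 3 h 20 min 40 s.
Timecode: 03:20:40:45.

03:20:40:45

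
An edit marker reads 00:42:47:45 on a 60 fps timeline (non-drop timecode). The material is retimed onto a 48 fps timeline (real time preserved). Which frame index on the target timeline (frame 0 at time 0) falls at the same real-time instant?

frame 123252

Source frame index: (0×3600 + 42×60 + 47) × 60 + 45 = 154065.
Real time: 154065 / (60) = 10271/4 s.
Target frame: (10271/4) × (48) = 123252.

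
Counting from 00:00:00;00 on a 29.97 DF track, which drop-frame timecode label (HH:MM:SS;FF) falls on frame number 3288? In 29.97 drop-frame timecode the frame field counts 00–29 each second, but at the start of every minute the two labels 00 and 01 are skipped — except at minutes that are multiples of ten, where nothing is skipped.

00:01:49;20

Each 10-minute DF block holds 10 × 60 × 30 − 9 × 2 = 17982 frames. 3288 ÷ 17982 → 0 full blocks, remainder 3288.
Within the partial block the first minute is 1800 frames and each further minute 1798, so 1 further minute boundary passed. Total skipped labels = 18 × 0 + 2 × 1 = 2.
Non-drop label index = 3288 + 2 = 3290; at 30 labels/s that is 00:01:49:20, i.e. DF 00:01:49;20.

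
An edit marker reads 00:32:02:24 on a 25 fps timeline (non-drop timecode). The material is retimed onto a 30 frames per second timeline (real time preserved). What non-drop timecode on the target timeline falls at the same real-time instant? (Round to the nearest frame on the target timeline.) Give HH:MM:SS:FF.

Source frame index: (0×3600 + 32×60 + 2) × 25 + 24 = 48074.
Real time: 48074 / (25) = 48074/25 s.
Target frame: (48074/25) × (30) = 288444/5 ≈ 57688.800 → 57689.
At 30 labels/s: frame 57689 → 00:32:02:29.

00:32:02:29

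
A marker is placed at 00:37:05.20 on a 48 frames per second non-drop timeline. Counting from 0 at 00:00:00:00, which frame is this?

Total seconds to the label: (0 × 3600 + 37 × 60 + 5) = 2225.
Frame index = 2225 × 48 + 20 = 106820.

frame 106820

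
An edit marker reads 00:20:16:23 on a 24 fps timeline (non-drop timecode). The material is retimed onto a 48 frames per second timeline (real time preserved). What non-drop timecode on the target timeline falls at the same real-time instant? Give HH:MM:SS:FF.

Source frame index: (0×3600 + 20×60 + 16) × 24 + 23 = 29207.
Real time: 29207 / (24) = 29207/24 s.
Target frame: (29207/24) × (48) = 58414.
At 48 labels/s: frame 58414 → 00:20:16:46.

00:20:16:46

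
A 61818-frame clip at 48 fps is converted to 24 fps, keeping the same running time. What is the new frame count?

30909 frames

Target frames = source frames × (target rate / source rate) = 61818 × (24)/(48) = 61818 × 1/2 = 30909.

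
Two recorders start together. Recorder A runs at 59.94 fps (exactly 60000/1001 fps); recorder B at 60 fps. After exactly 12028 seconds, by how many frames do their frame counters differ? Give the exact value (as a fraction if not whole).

A emits 60000/1001 × 12028 = 721680000/1001 frames; B emits 60 × 12028 = 721680.
Difference = 721680/1001 frames (≈ 720.9590); B is ahead of A.

721680/1001 frames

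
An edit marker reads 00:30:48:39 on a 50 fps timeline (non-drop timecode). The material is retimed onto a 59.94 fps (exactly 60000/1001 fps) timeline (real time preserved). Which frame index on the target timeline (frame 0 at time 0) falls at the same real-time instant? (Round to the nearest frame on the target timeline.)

Source frame index: (0×3600 + 30×60 + 48) × 50 + 39 = 92439.
Real time: 92439 / (50) = 92439/50 s.
Target frame: (92439/50) × (60000/1001) = 110926800/1001 ≈ 110815.984 → 110816.

frame 110816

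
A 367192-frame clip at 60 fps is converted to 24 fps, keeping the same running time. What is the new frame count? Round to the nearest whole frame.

Frames at target rate = 367192 × (24) / (60) = 734384/5 ≈ 146876.800.
Nearest whole frame: 146877.

146877 frames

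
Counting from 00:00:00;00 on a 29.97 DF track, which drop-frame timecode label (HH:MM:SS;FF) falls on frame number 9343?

Each 10-minute DF block holds 10 × 60 × 30 − 9 × 2 = 17982 frames. 9343 ÷ 17982 → 0 full blocks, remainder 9343.
Within the partial block the first minute is 1800 frames and each further minute 1798, so 5 further minute boundaries passed. Total skipped labels = 18 × 0 + 2 × 5 = 10.
Non-drop label index = 9343 + 10 = 9353; at 30 labels/s that is 00:05:11:23, i.e. DF 00:05:11;23.

00:05:11;23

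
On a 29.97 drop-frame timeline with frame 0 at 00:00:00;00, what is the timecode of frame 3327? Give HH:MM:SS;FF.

00:01:50;29

Each 10-minute DF block holds 10 × 60 × 30 − 9 × 2 = 17982 frames. 3327 ÷ 17982 → 0 full blocks, remainder 3327.
Within the partial block the first minute is 1800 frames and each further minute 1798, so 1 further minute boundary passed. Total skipped labels = 18 × 0 + 2 × 1 = 2.
Non-drop label index = 3327 + 2 = 3329; at 30 labels/s that is 00:01:50:29, i.e. DF 00:01:50;29.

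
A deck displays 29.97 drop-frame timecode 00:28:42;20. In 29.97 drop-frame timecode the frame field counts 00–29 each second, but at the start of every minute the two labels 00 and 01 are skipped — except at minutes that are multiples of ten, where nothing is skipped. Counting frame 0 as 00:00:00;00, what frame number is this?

Complete 10-minute blocks: 2, each 17982 frames → 35964.
Remaining 8 whole minutes in the current block: 1800 + 7 × 1798 = 14386 frames.
Within the current minute: 42 × 30 + 20 − 2 = 1278 (labels ;00/;01 skipped at this minute). Total = 35964 + 14386 + 1278 = 51628.

51628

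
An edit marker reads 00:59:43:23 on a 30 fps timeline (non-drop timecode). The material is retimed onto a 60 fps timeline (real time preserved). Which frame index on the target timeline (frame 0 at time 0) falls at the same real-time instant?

Source frame index: (0×3600 + 59×60 + 43) × 30 + 23 = 107513.
Real time: 107513 / (30) = 107513/30 s.
Target frame: (107513/30) × (60) = 215026.

frame 215026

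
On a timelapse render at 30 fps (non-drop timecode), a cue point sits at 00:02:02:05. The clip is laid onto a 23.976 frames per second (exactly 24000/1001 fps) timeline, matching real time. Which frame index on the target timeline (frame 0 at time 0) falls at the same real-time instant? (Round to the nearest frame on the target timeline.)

Source frame index: (0×3600 + 2×60 + 2) × 30 + 5 = 3665.
Real time: 3665 / (30) = 733/6 s.
Target frame: (733/6) × (24000/1001) = 2932000/1001 ≈ 2929.071 → 2929.

frame 2929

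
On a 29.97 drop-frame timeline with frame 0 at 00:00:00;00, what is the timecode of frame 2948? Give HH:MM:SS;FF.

Ten DF minutes hold 17982 frames, so frame 2948 lies in block 0 (frames 0–17981) with 2948 frames into that block.
The block's first minute is 1800 frames and the rest 1798 each; 2948 frames reaches minute 1, so 0 × 18 + 1 × 2 = 2 labels have been skipped so far.
Adding those back, label number 2948 + 2 = 2950 at 30 labels/s is 98 s + 10 f = 0 h 1 min 38 s frame 10, i.e. 00:01:38;10.

00:01:38;10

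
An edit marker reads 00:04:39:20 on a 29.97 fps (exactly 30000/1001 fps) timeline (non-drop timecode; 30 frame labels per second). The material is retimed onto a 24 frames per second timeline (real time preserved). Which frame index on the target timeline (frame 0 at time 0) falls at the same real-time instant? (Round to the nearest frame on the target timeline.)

Source frame index: (0×3600 + 4×60 + 39) × 30 + 20 = 8390.
Real time: 8390 / (30000/1001) = 839839/3000 s.
Target frame: (839839/3000) × (24) = 839839/125 ≈ 6718.712 → 6719.

frame 6719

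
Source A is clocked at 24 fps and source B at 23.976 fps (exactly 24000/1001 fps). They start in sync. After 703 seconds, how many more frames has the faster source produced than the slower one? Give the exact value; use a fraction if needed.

16872/1001 frames

A emits 24 × 703 = 16872 frames; B emits 24000/1001 × 703 = 16872000/1001.
Difference = 16872/1001 frames (≈ 16.8551); B is behind A.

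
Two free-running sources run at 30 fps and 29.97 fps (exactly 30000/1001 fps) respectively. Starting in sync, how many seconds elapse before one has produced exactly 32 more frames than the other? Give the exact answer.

16016/15 seconds

The gap grows by |30000/1001 − 30| = 30/1001 frames per second.
Time for a 32-frame gap: 32 ÷ (30/1001) = 16016/15 s.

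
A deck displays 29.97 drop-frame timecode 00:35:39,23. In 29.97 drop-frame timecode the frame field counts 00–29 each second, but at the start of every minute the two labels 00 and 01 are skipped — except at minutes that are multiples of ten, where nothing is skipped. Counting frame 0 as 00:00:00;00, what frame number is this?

64129

As if non-drop at 30 labels/s: (0 × 3600 + 35 × 60 + 39) × 30 + 23 = 64193.
Minute boundaries passed: 35; those not divisible by 10: 35 − 3 = 32; dropped labels = 2 × 32 = 64.
Actual frame index = 64193 − 64 = 64129.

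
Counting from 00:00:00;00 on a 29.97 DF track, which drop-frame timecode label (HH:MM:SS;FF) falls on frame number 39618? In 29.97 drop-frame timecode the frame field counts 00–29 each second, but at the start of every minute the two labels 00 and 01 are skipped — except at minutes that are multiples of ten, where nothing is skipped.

Each 10-minute DF block holds 10 × 60 × 30 − 9 × 2 = 17982 frames. 39618 ÷ 17982 → 2 full blocks, remainder 3654.
Within the partial block the first minute is 1800 frames and each further minute 1798, so 2 further minute boundaries passed. Total skipped labels = 18 × 2 + 2 × 2 = 40.
Non-drop label index = 39618 + 40 = 39658; at 30 labels/s that is 00:22:01:28, i.e. DF 00:22:01;28.

00:22:01;28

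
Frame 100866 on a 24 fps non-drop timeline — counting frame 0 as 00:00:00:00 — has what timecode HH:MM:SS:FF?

01:10:02:18

100866 ÷ 24 = 4202 full seconds, remainder 18 frames.
4202 s = 1 h 10 min 2 s.
Timecode: 01:10:02:18.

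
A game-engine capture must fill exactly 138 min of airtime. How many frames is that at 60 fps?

496800 frames

138 min = 8280 s.
Frames = 8280 × 60 = 496800.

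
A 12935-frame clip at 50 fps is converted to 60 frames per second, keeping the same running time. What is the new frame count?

Target frames = source frames × (target rate / source rate) = 12935 × (60)/(50) = 12935 × 6/5 = 15522.

15522 frames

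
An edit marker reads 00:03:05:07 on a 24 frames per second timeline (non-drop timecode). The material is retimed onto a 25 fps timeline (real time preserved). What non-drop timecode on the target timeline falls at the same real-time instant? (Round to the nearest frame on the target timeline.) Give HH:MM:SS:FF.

Source frame index: (0×3600 + 3×60 + 5) × 24 + 7 = 4447.
Real time: 4447 / (24) = 4447/24 s.
Target frame: (4447/24) × (25) = 111175/24 ≈ 4632.292 → 4632.
At 25 labels/s: frame 4632 → 00:03:05:07.

00:03:05:07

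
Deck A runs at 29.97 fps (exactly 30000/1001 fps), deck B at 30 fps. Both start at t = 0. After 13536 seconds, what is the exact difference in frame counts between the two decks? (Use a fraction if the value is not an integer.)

406080/1001 frames

A emits 30000/1001 × 13536 = 406080000/1001 frames; B emits 30 × 13536 = 406080.
Difference = 406080/1001 frames (≈ 405.6743); B is ahead of A.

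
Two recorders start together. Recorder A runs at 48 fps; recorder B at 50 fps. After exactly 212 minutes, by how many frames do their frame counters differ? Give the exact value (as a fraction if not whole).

212 min = 12720 s.
A emits 48 × 12720 = 610560 frames; B emits 50 × 12720 = 636000.
Difference = 25440 frames; B is ahead of A.

25440 frames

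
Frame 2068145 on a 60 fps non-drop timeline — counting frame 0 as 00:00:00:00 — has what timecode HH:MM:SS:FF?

2068145 ÷ 60 = 34469 full seconds, remainder 5 frames.
34469 s = 9 h 34 min 29 s.
Timecode: 09:34:29:05.

09:34:29:05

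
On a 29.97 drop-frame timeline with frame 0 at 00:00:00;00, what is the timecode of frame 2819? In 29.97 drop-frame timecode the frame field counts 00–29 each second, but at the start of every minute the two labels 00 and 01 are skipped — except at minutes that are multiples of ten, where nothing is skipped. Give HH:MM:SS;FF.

Ten DF minutes hold 17982 frames, so frame 2819 lies in block 0 (frames 0–17981) with 2819 frames into that block.
The block's first minute is 1800 frames and the rest 1798 each; 2819 frames reaches minute 1, so 0 × 18 + 1 × 2 = 2 labels have been skipped so far.
Adding those back, label number 2819 + 2 = 2821 at 30 labels/s is 94 s + 1 f = 0 h 1 min 34 s frame 1, i.e. 00:01:34;01.

00:01:34;01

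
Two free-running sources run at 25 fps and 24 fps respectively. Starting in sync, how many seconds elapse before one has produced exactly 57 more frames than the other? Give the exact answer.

The gap grows by |24 − 25| = 1 frame per second.
Time for a 57-frame gap: 57 ÷ (1) = 57 s.

57 seconds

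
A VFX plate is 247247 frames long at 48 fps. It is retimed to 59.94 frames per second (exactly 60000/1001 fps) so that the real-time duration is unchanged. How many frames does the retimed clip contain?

308750 frames

Target frames = source frames × (target rate / source rate) = 247247 × (60000/1001)/(48) = 247247 × 1250/1001 = 308750.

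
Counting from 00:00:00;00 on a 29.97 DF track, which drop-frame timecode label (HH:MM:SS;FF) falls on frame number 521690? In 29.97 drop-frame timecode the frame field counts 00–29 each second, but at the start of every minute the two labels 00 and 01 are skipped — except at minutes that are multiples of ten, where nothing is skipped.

Each 10-minute DF block holds 10 × 60 × 30 − 9 × 2 = 17982 frames. 521690 ÷ 17982 → 29 full blocks, remainder 212.
Within the partial block the first minute is 1800 frames and each further minute 1798, so 0 further minute boundaries passed. Total skipped labels = 18 × 29 + 2 × 0 = 522.
Non-drop label index = 521690 + 522 = 522212; at 30 labels/s that is 04:50:07:02, i.e. DF 04:50:07;02.

04:50:07;02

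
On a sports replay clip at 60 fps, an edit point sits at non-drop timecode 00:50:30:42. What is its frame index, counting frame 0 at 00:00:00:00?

181842

Total seconds to the label: (0 × 3600 + 50 × 60 + 30) = 3030.
Frame index = 3030 × 60 + 42 = 181842.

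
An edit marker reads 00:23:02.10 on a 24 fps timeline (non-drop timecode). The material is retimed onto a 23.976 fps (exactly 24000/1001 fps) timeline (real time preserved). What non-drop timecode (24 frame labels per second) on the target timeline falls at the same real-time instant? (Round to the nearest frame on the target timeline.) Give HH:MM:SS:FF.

00:23:01:01

Source frame index: (0×3600 + 23×60 + 2) × 24 + 10 = 33178.
Real time: 33178 / (24) = 16589/12 s.
Target frame: (16589/12) × (24000/1001) = 33178000/1001 ≈ 33144.855 → 33145.
At 24 labels/s: frame 33145 → 00:23:01:01.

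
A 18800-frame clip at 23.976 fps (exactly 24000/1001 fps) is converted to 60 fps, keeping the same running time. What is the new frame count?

47047 frames

Target frames = source frames × (target rate / source rate) = 18800 × (60)/(24000/1001) = 18800 × 1001/400 = 47047.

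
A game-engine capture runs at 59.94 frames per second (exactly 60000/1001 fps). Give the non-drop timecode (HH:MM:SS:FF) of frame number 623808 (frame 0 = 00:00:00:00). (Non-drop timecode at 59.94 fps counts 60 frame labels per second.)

02:53:16:48

623808 ÷ 60 = 10396 full seconds, remainder 48 frames.
10396 s = 2 h 53 min 16 s.
Timecode: 02:53:16:48.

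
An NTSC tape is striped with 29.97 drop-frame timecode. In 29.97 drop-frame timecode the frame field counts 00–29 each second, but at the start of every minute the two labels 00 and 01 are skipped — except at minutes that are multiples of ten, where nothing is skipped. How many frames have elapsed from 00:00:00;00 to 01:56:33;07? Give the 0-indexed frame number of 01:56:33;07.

209587

As if non-drop at 30 labels/s: (1 × 3600 + 56 × 60 + 33) × 30 + 7 = 209797.
Minute boundaries passed: 116; those not divisible by 10: 116 − 11 = 105; dropped labels = 2 × 105 = 210.
Actual frame index = 209797 − 210 = 209587.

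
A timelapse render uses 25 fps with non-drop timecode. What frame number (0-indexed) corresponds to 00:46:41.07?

70032

Total seconds to the label: (0 × 3600 + 46 × 60 + 41) = 2801.
Frame index = 2801 × 25 + 7 = 70032.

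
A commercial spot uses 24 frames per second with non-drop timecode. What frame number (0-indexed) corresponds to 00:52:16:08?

frame 75272

Total seconds to the label: (0 × 3600 + 52 × 60 + 16) = 3136.
Frame index = 3136 × 24 + 8 = 75272.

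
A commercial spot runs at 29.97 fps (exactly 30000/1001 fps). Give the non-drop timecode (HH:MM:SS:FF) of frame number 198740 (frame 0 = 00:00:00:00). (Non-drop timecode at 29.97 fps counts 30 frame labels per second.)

198740 ÷ 30 = 6624 full seconds, remainder 20 frames.
6624 s = 1 h 50 min 24 s.
Timecode: 01:50:24:20.

01:50:24:20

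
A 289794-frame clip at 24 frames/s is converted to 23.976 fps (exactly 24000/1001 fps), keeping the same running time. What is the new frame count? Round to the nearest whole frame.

Frames at target rate = 289794 × (24000/1001) / (24) = 289794000/1001 ≈ 289504.496.
Nearest whole frame: 289504.

289504 frames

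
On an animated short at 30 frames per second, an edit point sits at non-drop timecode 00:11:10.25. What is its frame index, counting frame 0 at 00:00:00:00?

frame 20125

Total seconds to the label: (0 × 3600 + 11 × 60 + 10) = 670.
Frame index = 670 × 30 + 25 = 20125.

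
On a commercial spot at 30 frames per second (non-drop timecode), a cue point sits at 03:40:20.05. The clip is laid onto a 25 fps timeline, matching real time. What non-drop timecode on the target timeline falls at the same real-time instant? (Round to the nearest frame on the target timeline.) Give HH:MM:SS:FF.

03:40:20:04

Source frame index: (3×3600 + 40×60 + 20) × 30 + 5 = 396605.
Real time: 396605 / (30) = 79321/6 s.
Target frame: (79321/6) × (25) = 1983025/6 ≈ 330504.167 → 330504.
At 25 labels/s: frame 330504 → 03:40:20:04.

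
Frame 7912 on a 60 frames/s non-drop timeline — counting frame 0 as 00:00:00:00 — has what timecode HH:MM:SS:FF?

00:02:11:52

7912 ÷ 60 = 131 full seconds, remainder 52 frames.
131 s = 0 h 2 min 11 s.
Timecode: 00:02:11:52.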